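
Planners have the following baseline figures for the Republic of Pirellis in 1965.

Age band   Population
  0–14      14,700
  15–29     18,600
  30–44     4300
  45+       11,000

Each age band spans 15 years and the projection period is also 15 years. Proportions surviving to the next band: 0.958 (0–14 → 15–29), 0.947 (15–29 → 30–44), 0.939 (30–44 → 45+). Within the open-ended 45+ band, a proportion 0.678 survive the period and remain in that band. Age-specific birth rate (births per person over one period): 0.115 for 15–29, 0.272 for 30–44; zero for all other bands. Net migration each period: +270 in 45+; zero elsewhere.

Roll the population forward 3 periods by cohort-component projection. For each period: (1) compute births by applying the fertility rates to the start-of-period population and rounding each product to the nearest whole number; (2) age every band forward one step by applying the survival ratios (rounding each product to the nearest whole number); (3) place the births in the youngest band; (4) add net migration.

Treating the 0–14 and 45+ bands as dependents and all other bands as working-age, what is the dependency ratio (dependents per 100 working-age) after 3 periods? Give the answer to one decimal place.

367.4

Call the groups 1 to 4, youngest first.
Period 1:
Births: 18600 * 0.115 = 2139, 4300 * 0.272 = 1170 ⇒ total 3309
Group 2: 14700 * 0.958 = 14083
Group 3: 18600 * 0.947 = 17614
Group 4: 4300 * 0.939 + 11000 * 0.678 = 4038 + 7458 = 11496
Net migration: Group 4 + 270 → 11766
→ [3309, 14083, 17614, 11766]
Period 2:
Births: 14083 * 0.115 = 1620, 17614 * 0.272 = 4791 ⇒ total 6411
Group 2: 3309 * 0.958 = 3170
Group 3: 14083 * 0.947 = 13337
Group 4: 17614 * 0.939 + 11766 * 0.678 = 16540 + 7977 = 24517
Net migration: Group 4 + 270 → 24787
→ [6411, 3170, 13337, 24787]
Period 3:
Births: 3170 * 0.115 = 365, 13337 * 0.272 = 3628 ⇒ total 3993
Group 2: 6411 * 0.958 = 6142
Group 3: 3170 * 0.947 = 3002
Group 4: 13337 * 0.939 + 24787 * 0.678 = 12523 + 16806 = 29329
Net migration: Group 4 + 270 → 29599
→ [3993, 6142, 3002, 29599]
Dependents (band 0–14 + band 45+) = 3993 + 29599 = 33592; working-age = 9144; ratio = 33592/9144 × 100 = 367.4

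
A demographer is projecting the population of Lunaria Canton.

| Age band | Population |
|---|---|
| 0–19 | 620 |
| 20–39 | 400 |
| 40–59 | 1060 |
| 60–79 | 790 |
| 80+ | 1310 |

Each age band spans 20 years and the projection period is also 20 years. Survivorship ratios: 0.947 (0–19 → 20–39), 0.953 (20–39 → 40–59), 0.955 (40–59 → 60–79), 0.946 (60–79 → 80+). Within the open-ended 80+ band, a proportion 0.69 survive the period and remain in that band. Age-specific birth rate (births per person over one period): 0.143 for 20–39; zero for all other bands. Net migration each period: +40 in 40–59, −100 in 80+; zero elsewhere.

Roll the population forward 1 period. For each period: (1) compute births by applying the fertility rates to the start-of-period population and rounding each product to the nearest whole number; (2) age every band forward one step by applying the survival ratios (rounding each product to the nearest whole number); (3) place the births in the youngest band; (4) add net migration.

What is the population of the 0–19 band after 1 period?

57

Period 1.
Births: 400 × 0.143 = 57
20–39: 620 × 0.947 = 587
40–59: 400 × 0.953 = 381
60–79: 1060 × 0.955 = 1012
80+: 790 × 0.946 + 1310 × 0.69 = 747 + 904 = 1651
Net migration: 40–59 + 40 → 421; 80+ − 100 → 1551
End of period: [57, 587, 421, 1012, 1551]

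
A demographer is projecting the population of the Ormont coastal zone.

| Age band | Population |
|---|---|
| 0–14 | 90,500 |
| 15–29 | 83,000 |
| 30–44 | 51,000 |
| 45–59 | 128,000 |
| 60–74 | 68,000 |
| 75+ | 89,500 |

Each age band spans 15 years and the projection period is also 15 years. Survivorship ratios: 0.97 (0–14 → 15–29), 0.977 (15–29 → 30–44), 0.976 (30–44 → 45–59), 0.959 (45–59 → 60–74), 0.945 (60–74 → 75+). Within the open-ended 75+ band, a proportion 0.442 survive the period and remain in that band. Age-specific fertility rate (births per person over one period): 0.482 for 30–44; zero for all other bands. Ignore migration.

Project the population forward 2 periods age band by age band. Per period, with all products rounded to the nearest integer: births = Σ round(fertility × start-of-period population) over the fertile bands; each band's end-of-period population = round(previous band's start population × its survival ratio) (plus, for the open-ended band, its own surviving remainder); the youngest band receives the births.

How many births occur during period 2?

39086

Period 1:
Births: 51000 * 0.482 = 24582
15–29: 90500 * 0.97 = 87785
30–44: 83000 * 0.977 = 81091
45–59: 51000 * 0.976 = 49776
60–74: 128000 * 0.959 = 122752
75+: 68000 * 0.945 + 89500 * 0.442 = 64260 + 39559 = 103819
Population now: 0–14=24582, 15–29=87785, 30–44=81091, 45–59=49776, 60–74=122752, 75+=103819
Period 2:
Births: 81091 * 0.482 = 39086
15–29: 24582 * 0.97 = 23845
30–44: 87785 * 0.977 = 85766
45–59: 81091 * 0.976 = 79145
60–74: 49776 * 0.959 = 47735
75+: 122752 * 0.945 + 103819 * 0.442 = 116001 + 45888 = 161889
Population now: 0–14=39086, 15–29=23845, 30–44=85766, 45–59=79145, 60–74=47735, 75+=161889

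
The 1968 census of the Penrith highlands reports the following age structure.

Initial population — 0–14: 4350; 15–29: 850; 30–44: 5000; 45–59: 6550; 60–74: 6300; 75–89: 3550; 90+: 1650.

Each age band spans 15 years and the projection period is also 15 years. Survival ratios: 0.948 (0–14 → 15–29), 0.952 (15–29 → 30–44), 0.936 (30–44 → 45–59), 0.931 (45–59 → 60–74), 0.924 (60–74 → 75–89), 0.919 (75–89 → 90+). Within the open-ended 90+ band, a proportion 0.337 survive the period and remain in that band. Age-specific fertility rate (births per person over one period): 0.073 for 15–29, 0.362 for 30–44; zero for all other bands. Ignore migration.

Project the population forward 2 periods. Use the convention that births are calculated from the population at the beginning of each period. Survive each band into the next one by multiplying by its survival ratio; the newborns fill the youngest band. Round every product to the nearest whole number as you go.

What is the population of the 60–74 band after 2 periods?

(Groups numbered youngest = 1 to oldest = 7.)
Period 1.
Births: 850 × 0.073 = 62  |  5000 × 0.362 = 1810 — total 1872
Group 2: 4350 × 0.948 = 4124
Group 3: 850 × 0.952 = 809
Group 4: 5000 × 0.936 = 4680
Group 5: 6550 × 0.931 = 6098
Group 6: 6300 × 0.924 = 5821
Group 7: 3550 × 0.919 + 1650 × 0.337 = 3262 + 556 = 3818
End of period: [1872, 4124, 809, 4680, 6098, 5821, 3818]
Period 2.
Births: 4124 × 0.073 = 301  |  809 × 0.362 = 293 — total 594
Group 2: 1872 × 0.948 = 1775
Group 3: 4124 × 0.952 = 3926
Group 4: 809 × 0.936 = 757
Group 5: 4680 × 0.931 = 4357
Group 6: 6098 × 0.924 = 5635
Group 7: 5821 × 0.919 + 3818 × 0.337 = 5349 + 1287 = 6636
End of period: [594, 1775, 3926, 757, 4357, 5635, 6636]

4357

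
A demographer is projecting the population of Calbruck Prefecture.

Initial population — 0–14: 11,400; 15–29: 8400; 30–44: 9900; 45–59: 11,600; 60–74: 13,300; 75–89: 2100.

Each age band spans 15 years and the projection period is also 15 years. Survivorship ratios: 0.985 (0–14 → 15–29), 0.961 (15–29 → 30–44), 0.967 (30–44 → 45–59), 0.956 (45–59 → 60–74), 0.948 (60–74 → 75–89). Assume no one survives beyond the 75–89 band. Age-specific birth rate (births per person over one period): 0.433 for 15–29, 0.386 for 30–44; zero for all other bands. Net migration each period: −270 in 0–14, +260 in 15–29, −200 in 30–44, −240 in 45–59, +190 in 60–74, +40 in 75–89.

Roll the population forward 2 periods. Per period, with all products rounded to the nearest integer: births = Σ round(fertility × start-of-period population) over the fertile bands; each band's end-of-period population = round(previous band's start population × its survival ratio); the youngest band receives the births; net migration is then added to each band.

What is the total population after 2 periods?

53142

Call the bands 1 to 6, youngest first.
— Period 1 —
Births: 8400 × 0.433 = 3637, 9900 × 0.386 = 3821 → 7458
Band 2: 11400 × 0.985 = 11229
Band 3: 8400 × 0.961 = 8072
Band 4: 9900 × 0.967 = 9573
Band 5: 11600 × 0.956 = 11090
Band 6: 13300 × 0.948 = 12608
Net migration: Band 1 − 270 → 7188; Band 2 + 260 → 11489; Band 3 − 200 → 7872; Band 4 − 240 → 9333; Band 5 + 190 → 11280; Band 6 + 40 → 12648
→ [7188, 11489, 7872, 9333, 11280, 12648]
— Period 2 —
Births: 11489 × 0.433 = 4975, 7872 × 0.386 = 3039 → 8014
Band 2: 7188 × 0.985 = 7080
Band 3: 11489 × 0.961 = 11041
Band 4: 7872 × 0.967 = 7612
Band 5: 9333 × 0.956 = 8922
Band 6: 11280 × 0.948 = 10693
Net migration: Band 1 − 270 → 7744; Band 2 + 260 → 7340; Band 3 − 200 → 10841; Band 4 − 240 → 7372; Band 5 + 190 → 9112; Band 6 + 40 → 10733
→ [7744, 7340, 10841, 7372, 9112, 10733]
Total after period 2: 7744 + 7340 + 10841 + 7372 + 9112 + 10733 = 53142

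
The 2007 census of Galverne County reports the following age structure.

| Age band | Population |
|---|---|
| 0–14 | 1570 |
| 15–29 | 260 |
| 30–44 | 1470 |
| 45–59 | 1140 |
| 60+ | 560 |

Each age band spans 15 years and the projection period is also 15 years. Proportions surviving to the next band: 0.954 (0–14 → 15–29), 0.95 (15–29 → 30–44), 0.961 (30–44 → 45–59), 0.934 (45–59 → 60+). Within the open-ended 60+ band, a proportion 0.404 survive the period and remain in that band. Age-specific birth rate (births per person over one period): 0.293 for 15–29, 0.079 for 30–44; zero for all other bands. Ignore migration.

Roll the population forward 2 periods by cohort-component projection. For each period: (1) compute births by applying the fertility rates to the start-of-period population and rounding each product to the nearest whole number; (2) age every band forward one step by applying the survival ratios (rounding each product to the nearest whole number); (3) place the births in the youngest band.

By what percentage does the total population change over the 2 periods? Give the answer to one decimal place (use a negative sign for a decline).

Numbering the groups 1..5 from youngest to oldest:
— Period 1 —
Births: 260 * 0.293 = 76, 1470 * 0.079 = 116 — total 192
Group 2: 1570 * 0.954 = 1498
Group 3: 260 * 0.95 = 247
Group 4: 1470 * 0.961 = 1413
Group 5: 1140 * 0.934 + 560 * 0.404 = 1065 + 226 = 1291
→ [192, 1498, 247, 1413, 1291]
— Period 2 —
Births: 1498 * 0.293 = 439, 247 * 0.079 = 20 — total 459
Group 2: 192 * 0.954 = 183
Group 3: 1498 * 0.95 = 1423
Group 4: 247 * 0.961 = 237
Group 5: 1413 * 0.934 + 1291 * 0.404 = 1320 + 522 = 1842
→ [459, 183, 1423, 237, 1842]
Total: 5000 → 4144; change = -856; percentage change = -17.1%

-17.1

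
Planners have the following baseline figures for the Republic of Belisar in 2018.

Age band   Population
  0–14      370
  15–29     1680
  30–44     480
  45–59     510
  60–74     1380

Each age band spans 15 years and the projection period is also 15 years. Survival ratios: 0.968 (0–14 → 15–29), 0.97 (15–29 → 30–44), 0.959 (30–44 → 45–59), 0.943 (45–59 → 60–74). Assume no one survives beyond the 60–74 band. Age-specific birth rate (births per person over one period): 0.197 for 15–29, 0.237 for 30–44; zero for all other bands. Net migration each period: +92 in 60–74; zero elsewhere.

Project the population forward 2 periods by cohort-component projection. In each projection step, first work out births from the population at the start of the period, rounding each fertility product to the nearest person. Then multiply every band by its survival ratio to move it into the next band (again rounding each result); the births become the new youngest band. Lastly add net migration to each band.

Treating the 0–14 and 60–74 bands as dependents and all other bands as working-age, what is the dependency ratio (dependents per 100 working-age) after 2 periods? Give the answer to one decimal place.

42.0

(Bands numbered youngest = 1 to oldest = 5.)
Period 1:
Births: 1680 × 0.197 = 331 ; 480 × 0.237 = 114 — total 445
Band 2: 370 × 0.968 = 358
Band 3: 1680 × 0.97 = 1630
Band 4: 480 × 0.959 = 460
Band 5: 510 × 0.943 = 481
Net migration: Band 5 + 92 → 573
→ [445, 358, 1630, 460, 573]
Period 2:
Births: 358 × 0.197 = 71 ; 1630 × 0.237 = 386 — total 457
Band 2: 445 × 0.968 = 431
Band 3: 358 × 0.97 = 347
Band 4: 1630 × 0.959 = 1563
Band 5: 460 × 0.943 = 434
Net migration: Band 5 + 92 → 526
→ [457, 431, 347, 1563, 526]
Dependents (band 0–14 + band 60–74) = 457 + 526 = 983; working-age = 2341; ratio = 983/2341 × 100 = 42.0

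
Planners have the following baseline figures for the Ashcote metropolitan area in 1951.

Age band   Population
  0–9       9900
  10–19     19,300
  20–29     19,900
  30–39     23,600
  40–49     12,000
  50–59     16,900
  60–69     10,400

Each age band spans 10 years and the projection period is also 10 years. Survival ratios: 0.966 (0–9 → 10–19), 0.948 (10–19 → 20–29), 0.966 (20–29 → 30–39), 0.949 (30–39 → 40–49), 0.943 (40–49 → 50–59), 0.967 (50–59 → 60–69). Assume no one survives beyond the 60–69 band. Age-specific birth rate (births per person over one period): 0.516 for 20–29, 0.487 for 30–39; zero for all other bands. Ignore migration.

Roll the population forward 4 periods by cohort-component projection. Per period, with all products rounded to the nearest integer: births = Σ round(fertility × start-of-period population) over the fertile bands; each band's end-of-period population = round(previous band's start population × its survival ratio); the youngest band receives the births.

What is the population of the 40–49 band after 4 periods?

Call the groups 1 to 7, youngest first.
Period 1.
Births: 19900 × 0.516 = 10268  |  23600 × 0.487 = 11493 → 21761
Group 2: 9900 × 0.966 = 9563
Group 3: 19300 × 0.948 = 18296
Group 4: 19900 × 0.966 = 19223
Group 5: 23600 × 0.949 = 22396
Group 6: 12000 × 0.943 = 11316
Group 7: 16900 × 0.967 = 16342
Population now: 0–9=21761, 10–19=9563, 20–29=18296, 30–39=19223, 40–49=22396, 50–59=11316, 60–69=16342
Period 2.
Births: 18296 × 0.516 = 9441  |  19223 × 0.487 = 9362 → 18803
Group 2: 21761 × 0.966 = 21021
Group 3: 9563 × 0.948 = 9066
Group 4: 18296 × 0.966 = 17674
Group 5: 19223 × 0.949 = 18243
Group 6: 22396 × 0.943 = 21119
Group 7: 11316 × 0.967 = 10943
Population now: 0–9=18803, 10–19=21021, 20–29=9066, 30–39=17674, 40–49=18243, 50–59=21119, 60–69=10943
Period 3.
Births: 9066 × 0.516 = 4678  |  17674 × 0.487 = 8607 → 13285
Group 2: 18803 × 0.966 = 18164
Group 3: 21021 × 0.948 = 19928
Group 4: 9066 × 0.966 = 8758
Group 5: 17674 × 0.949 = 16773
Group 6: 18243 × 0.943 = 17203
Group 7: 21119 × 0.967 = 20422
Population now: 0–9=13285, 10–19=18164, 20–29=19928, 30–39=8758, 40–49=16773, 50–59=17203, 60–69=20422
Period 4.
Births: 19928 × 0.516 = 10283  |  8758 × 0.487 = 4265 → 14548
Group 2: 13285 × 0.966 = 12833
Group 3: 18164 × 0.948 = 17219
Group 4: 19928 × 0.966 = 19250
Group 5: 8758 × 0.949 = 8311
Group 6: 16773 × 0.943 = 15817
Group 7: 17203 × 0.967 = 16635
Population now: 0–9=14548, 10–19=12833, 20–29=17219, 30–39=19250, 40–49=8311, 50–59=15817, 60–69=16635

8311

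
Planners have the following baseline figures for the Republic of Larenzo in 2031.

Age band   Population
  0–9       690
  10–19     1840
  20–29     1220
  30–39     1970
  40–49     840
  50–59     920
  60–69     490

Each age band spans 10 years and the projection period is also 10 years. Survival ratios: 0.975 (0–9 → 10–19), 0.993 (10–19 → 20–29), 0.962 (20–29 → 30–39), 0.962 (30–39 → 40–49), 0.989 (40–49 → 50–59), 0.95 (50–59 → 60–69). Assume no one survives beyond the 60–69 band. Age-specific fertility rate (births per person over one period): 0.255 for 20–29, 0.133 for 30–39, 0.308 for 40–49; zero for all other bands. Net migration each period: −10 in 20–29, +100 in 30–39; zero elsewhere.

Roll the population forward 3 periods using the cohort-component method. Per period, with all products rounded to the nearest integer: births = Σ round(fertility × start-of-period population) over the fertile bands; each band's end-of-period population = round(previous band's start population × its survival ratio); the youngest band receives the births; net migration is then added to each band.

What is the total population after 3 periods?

8277

Call the groups 1 to 7, youngest first.
— Period 1 —
Births: 1220 × 0.255 = 311  |  1970 × 0.133 = 262  |  840 × 0.308 = 259 → total 832
Group 2: 690 × 0.975 = 673
Group 3: 1840 × 0.993 = 1827
Group 4: 1220 × 0.962 = 1174
Group 5: 1970 × 0.962 = 1895
Group 6: 840 × 0.989 = 831
Group 7: 920 × 0.95 = 874
Net migration: Group 3 − 10 → 1817; Group 4 + 100 → 1274
Population now: 0–9=832, 10–19=673, 20–29=1817, 30–39=1274, 40–49=1895, 50–59=831, 60–69=874
— Period 2 —
Births: 1817 × 0.255 = 463  |  1274 × 0.133 = 169  |  1895 × 0.308 = 584 → total 1216
Group 2: 832 × 0.975 = 811
Group 3: 673 × 0.993 = 668
Group 4: 1817 × 0.962 = 1748
Group 5: 1274 × 0.962 = 1226
Group 6: 1895 × 0.989 = 1874
Group 7: 831 × 0.95 = 789
Net migration: Group 3 − 10 → 658; Group 4 + 100 → 1848
Population now: 0–9=1216, 10–19=811, 20–29=658, 30–39=1848, 40–49=1226, 50–59=1874, 60–69=789
— Period 3 —
Births: 658 × 0.255 = 168  |  1848 × 0.133 = 246  |  1226 × 0.308 = 378 → total 792
Group 2: 1216 × 0.975 = 1186
Group 3: 811 × 0.993 = 805
Group 4: 658 × 0.962 = 633
Group 5: 1848 × 0.962 = 1778
Group 6: 1226 × 0.989 = 1213
Group 7: 1874 × 0.95 = 1780
Net migration: Group 3 − 10 → 795; Group 4 + 100 → 733
Population now: 0–9=792, 10–19=1186, 20–29=795, 30–39=733, 40–49=1778, 50–59=1213, 60–69=1780
Total after period 3: 792 + 1186 + 795 + 733 + 1778 + 1213 + 1780 = 8277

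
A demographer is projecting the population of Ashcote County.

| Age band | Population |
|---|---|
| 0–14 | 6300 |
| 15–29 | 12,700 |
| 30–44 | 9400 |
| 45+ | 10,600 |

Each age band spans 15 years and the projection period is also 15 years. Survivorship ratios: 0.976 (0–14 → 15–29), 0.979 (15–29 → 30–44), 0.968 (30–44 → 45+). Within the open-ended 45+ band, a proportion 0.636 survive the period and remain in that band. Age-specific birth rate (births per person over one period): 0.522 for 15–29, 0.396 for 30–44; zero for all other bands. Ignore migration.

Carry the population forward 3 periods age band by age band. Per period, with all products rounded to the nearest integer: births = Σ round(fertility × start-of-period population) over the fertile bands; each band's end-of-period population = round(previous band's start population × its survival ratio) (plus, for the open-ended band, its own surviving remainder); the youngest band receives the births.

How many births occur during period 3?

7658

Let band 1 be 0–14 through band 4 = 45+.
Period 1:
Births: 12700 * 0.522 = 6629  |  9400 * 0.396 = 3722 — total 10351
Band 2: 6300 * 0.976 = 6149
Band 3: 12700 * 0.979 = 12433
Band 4: 9400 * 0.968 + 10600 * 0.636 = 9099 + 6742 = 15841
Giving 10351 / 6149 / 12433 / 15841.
Period 2:
Births: 6149 * 0.522 = 3210  |  12433 * 0.396 = 4923 — total 8133
Band 2: 10351 * 0.976 = 10103
Band 3: 6149 * 0.979 = 6020
Band 4: 12433 * 0.968 + 15841 * 0.636 = 12035 + 10075 = 22110
Giving 8133 / 10103 / 6020 / 22110.
Period 3:
Births: 10103 * 0.522 = 5274  |  6020 * 0.396 = 2384 — total 7658
Band 2: 8133 * 0.976 = 7938
Band 3: 10103 * 0.979 = 9891
Band 4: 6020 * 0.968 + 22110 * 0.636 = 5827 + 14062 = 19889
Giving 7658 / 7938 / 9891 / 19889.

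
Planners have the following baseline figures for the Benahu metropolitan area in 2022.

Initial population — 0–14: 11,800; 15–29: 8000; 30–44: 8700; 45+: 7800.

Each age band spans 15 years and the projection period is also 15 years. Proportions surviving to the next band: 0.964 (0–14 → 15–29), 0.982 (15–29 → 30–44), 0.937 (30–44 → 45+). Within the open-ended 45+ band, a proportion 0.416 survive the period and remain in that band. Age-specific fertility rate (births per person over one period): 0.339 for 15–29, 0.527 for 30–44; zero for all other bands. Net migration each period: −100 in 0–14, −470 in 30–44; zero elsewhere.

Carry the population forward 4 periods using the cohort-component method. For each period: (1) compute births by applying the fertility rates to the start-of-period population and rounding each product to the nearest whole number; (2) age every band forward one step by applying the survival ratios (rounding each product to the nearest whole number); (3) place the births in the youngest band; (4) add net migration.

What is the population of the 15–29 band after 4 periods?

7607

Numbering the bands 1..4 from youngest to oldest:
Period 1:
Births: 8000 × 0.339 = 2712 ; 8700 × 0.527 = 4585 — total 7297
Band 2: 11800 × 0.964 = 11375
Band 3: 8000 × 0.982 = 7856
Band 4: 8700 × 0.937 + 7800 × 0.416 = 8152 + 3245 = 11397
Net migration: Band 1 − 100 → 7197; Band 3 − 470 → 7386
Population now: 0–14=7197, 15–29=11375, 30–44=7386, 45+=11397
Period 2:
Births: 11375 × 0.339 = 3856 ; 7386 × 0.527 = 3892 — total 7748
Band 2: 7197 × 0.964 = 6938
Band 3: 11375 × 0.982 = 11170
Band 4: 7386 × 0.937 + 11397 × 0.416 = 6921 + 4741 = 11662
Net migration: Band 1 − 100 → 7648; Band 3 − 470 → 10700
Population now: 0–14=7648, 15–29=6938, 30–44=10700, 45+=11662
Period 3:
Births: 6938 × 0.339 = 2352 ; 10700 × 0.527 = 5639 — total 7991
Band 2: 7648 × 0.964 = 7373
Band 3: 6938 × 0.982 = 6813
Band 4: 10700 × 0.937 + 11662 × 0.416 = 10026 + 4851 = 14877
Net migration: Band 1 − 100 → 7891; Band 3 − 470 → 6343
Population now: 0–14=7891, 15–29=7373, 30–44=6343, 45+=14877
Period 4:
Births: 7373 × 0.339 = 2499 ; 6343 × 0.527 = 3343 — total 5842
Band 2: 7891 × 0.964 = 7607
Band 3: 7373 × 0.982 = 7240
Band 4: 6343 × 0.937 + 14877 × 0.416 = 5943 + 6189 = 12132
Net migration: Band 1 − 100 → 5742; Band 3 − 470 → 6770
Population now: 0–14=5742, 15–29=7607, 30–44=6770, 45+=12132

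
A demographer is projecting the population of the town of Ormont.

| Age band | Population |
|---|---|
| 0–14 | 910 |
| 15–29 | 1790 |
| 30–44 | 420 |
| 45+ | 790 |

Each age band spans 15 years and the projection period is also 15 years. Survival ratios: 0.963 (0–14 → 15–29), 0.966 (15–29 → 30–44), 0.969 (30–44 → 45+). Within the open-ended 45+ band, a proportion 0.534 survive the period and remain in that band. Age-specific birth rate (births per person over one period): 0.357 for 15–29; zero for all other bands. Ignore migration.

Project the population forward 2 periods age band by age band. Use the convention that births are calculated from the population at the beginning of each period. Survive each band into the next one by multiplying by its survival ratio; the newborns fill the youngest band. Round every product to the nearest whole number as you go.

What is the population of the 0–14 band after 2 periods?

Call the bands 1 to 4, youngest first.
— Period 1 —
Births: 1790 × 0.357 = 639
Band 2: 910 × 0.963 = 876
Band 3: 1790 × 0.966 = 1729
Band 4: 420 × 0.969 + 790 × 0.534 = 407 + 422 = 829
End of period: [639, 876, 1729, 829]
— Period 2 —
Births: 876 × 0.357 = 313
Band 2: 639 × 0.963 = 615
Band 3: 876 × 0.966 = 846
Band 4: 1729 × 0.969 + 829 × 0.534 = 1675 + 443 = 2118
End of period: [313, 615, 846, 2118]

313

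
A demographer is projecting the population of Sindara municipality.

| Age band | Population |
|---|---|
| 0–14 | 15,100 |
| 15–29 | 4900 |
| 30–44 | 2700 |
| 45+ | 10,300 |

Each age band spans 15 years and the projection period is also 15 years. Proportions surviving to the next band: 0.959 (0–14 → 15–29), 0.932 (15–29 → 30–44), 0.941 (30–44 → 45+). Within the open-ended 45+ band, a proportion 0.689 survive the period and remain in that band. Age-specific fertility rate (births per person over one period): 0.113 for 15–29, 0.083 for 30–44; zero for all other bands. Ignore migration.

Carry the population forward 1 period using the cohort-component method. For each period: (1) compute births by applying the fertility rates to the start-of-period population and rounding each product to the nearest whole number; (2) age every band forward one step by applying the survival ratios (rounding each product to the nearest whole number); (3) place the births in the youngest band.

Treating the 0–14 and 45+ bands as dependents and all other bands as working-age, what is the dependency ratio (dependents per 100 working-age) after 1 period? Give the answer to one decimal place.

54.7

— Period 1 —
Births: 4900 × 0.113 = 554 ; 2700 × 0.083 = 224 → 778
15–29: 15100 × 0.959 = 14481
30–44: 4900 × 0.932 = 4567
45+: 2700 × 0.941 + 10300 × 0.689 = 2541 + 7097 = 9638
Giving 778 / 14481 / 4567 / 9638.
Dependents (band 0–14 + band 45+) = 778 + 9638 = 10416; working-age = 19048; ratio = 10416/19048 × 100 = 54.7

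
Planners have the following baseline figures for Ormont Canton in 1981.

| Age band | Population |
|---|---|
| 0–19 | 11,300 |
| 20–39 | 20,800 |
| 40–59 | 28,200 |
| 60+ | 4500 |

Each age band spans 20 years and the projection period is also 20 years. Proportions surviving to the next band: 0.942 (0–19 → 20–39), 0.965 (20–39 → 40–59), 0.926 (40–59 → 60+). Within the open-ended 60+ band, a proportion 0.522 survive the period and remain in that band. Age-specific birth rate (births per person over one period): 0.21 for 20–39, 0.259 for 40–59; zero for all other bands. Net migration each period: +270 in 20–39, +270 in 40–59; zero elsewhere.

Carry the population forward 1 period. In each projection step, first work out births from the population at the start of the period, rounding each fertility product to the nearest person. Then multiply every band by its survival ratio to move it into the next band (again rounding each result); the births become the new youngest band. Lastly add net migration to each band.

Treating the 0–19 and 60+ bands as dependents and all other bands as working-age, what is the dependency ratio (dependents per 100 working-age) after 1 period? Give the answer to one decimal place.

128.4

(Groups numbered youngest = 1 to oldest = 4.)
After projecting period 1:
Births: 20800 × 0.21 = 4368 ; 28200 × 0.259 = 7304 → total 11672
Group 2: 11300 × 0.942 = 10645
Group 3: 20800 × 0.965 = 20072
Group 4: 28200 × 0.926 + 4500 × 0.522 = 26113 + 2349 = 28462
Net migration: Group 2 + 270 → 10915; Group 3 + 270 → 20342
→ [11672, 10915, 20342, 28462]
Dependents (band 0–19 + band 60+) = 11672 + 28462 = 40134; working-age = 31257; ratio = 40134/31257 × 100 = 128.4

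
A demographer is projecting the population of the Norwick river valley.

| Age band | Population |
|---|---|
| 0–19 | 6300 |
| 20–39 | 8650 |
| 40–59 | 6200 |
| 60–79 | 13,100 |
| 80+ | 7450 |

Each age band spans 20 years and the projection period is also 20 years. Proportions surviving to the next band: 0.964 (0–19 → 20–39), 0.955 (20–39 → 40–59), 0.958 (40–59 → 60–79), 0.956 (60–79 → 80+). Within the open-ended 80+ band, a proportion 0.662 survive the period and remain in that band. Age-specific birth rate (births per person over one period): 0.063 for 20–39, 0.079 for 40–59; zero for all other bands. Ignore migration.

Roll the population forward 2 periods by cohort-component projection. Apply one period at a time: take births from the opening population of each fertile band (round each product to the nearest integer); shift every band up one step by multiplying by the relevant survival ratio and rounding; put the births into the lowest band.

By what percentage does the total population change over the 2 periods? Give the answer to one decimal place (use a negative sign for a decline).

-20.9

[period 1]
Births: 8650 × 0.063 = 545 ; 6200 × 0.079 = 490 — total 1035
20–39: 6300 × 0.964 = 6073
40–59: 8650 × 0.955 = 8261
60–79: 6200 × 0.958 = 5940
80+: 13100 × 0.956 + 7450 × 0.662 = 12524 + 4932 = 17456
Population now: 0–19=1035, 20–39=6073, 40–59=8261, 60–79=5940, 80+=17456
[period 2]
Births: 6073 × 0.063 = 383 ; 8261 × 0.079 = 653 — total 1036
20–39: 1035 × 0.964 = 998
40–59: 6073 × 0.955 = 5800
60–79: 8261 × 0.958 = 7914
80+: 5940 × 0.956 + 17456 × 0.662 = 5679 + 11556 = 17235
Population now: 0–19=1036, 20–39=998, 40–59=5800, 60–79=7914, 80+=17235
Total: 41700 → 32983; change = -8717; percentage change = -20.9%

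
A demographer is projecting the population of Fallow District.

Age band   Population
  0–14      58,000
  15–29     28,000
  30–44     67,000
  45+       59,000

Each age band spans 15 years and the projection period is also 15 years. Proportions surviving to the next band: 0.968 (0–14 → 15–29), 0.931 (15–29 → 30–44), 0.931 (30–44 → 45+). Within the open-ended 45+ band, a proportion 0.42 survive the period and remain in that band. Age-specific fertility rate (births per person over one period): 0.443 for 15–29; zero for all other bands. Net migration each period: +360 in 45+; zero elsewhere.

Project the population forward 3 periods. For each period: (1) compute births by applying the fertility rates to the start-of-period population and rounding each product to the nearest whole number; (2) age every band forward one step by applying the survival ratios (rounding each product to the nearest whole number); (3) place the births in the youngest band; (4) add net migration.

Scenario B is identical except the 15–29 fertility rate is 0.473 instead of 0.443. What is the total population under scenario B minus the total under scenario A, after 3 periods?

[period 1]
Births: 28000 × 0.443 = 12404
15–29: 58000 × 0.968 = 56144
30–44: 28000 × 0.931 = 26068
45+: 67000 × 0.931 + 59000 × 0.42 = 62377 + 24780 = 87157
Net migration: 45+ + 360 → 87517
End of period: [12404, 56144, 26068, 87517]
[period 2]
Births: 56144 × 0.443 = 24872
15–29: 12404 × 0.968 = 12007
30–44: 56144 × 0.931 = 52270
45+: 26068 × 0.931 + 87517 × 0.42 = 24269 + 36757 = 61026
Net migration: 45+ + 360 → 61386
End of period: [24872, 12007, 52270, 61386]
[period 3]
Births: 12007 × 0.443 = 5319
15–29: 24872 × 0.968 = 24076
30–44: 12007 × 0.931 = 11179
45+: 52270 × 0.931 + 61386 × 0.42 = 48663 + 25782 = 74445
Net migration: 45+ + 360 → 74805
End of period: [5319, 24076, 11179, 74805]
Scenario A total after 3 periods: 115379
Scenario B projection —
[period 1]
Births: 28000 × 0.473 = 13244
15–29: 58000 × 0.968 = 56144
30–44: 28000 × 0.931 = 26068
45+: 67000 × 0.931 + 59000 × 0.42 = 62377 + 24780 = 87157
Net migration: 45+ + 360 → 87517
End of period: [13244, 56144, 26068, 87517]
[period 2]
Births: 56144 × 0.473 = 26556
15–29: 13244 × 0.968 = 12820
30–44: 56144 × 0.931 = 52270
45+: 26068 × 0.931 + 87517 × 0.42 = 24269 + 36757 = 61026
Net migration: 45+ + 360 → 61386
End of period: [26556, 12820, 52270, 61386]
[period 3]
Births: 12820 × 0.473 = 6064
15–29: 26556 × 0.968 = 25706
30–44: 12820 × 0.931 = 11935
45+: 52270 × 0.931 + 61386 × 0.42 = 48663 + 25782 = 74445
Net migration: 45+ + 360 → 74805
End of period: [6064, 25706, 11935, 74805]
Scenario B total after 3 periods: 118510
Difference B − A = 118510 − 115379 = 3131

3131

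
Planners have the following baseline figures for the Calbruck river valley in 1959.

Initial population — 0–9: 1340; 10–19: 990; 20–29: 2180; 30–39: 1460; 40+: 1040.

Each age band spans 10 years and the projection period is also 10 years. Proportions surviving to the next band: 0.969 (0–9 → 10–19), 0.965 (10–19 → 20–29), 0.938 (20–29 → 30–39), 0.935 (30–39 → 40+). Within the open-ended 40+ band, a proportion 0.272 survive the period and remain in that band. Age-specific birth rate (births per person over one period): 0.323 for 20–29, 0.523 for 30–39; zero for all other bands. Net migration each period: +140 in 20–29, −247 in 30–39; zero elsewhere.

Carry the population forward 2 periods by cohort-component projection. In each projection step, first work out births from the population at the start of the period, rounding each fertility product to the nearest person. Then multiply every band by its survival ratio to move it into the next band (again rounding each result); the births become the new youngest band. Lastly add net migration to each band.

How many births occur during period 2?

— Period 1 —
Births: 2180 × 0.323 = 704  |  1460 × 0.523 = 764 — total 1468
10–19: 1340 × 0.969 = 1298
20–29: 990 × 0.965 = 955
30–39: 2180 × 0.938 = 2045
40+: 1460 × 0.935 + 1040 × 0.272 = 1365 + 283 = 1648
Net migration: 20–29 + 140 → 1095; 30–39 − 247 → 1798
End of period: [1468, 1298, 1095, 1798, 1648]
— Period 2 —
Births: 1095 × 0.323 = 354  |  1798 × 0.523 = 940 — total 1294
10–19: 1468 × 0.969 = 1422
20–29: 1298 × 0.965 = 1253
30–39: 1095 × 0.938 = 1027
40+: 1798 × 0.935 + 1648 × 0.272 = 1681 + 448 = 2129
Net migration: 20–29 + 140 → 1393; 30–39 − 247 → 780
End of period: [1294, 1422, 1393, 780, 2129]

1294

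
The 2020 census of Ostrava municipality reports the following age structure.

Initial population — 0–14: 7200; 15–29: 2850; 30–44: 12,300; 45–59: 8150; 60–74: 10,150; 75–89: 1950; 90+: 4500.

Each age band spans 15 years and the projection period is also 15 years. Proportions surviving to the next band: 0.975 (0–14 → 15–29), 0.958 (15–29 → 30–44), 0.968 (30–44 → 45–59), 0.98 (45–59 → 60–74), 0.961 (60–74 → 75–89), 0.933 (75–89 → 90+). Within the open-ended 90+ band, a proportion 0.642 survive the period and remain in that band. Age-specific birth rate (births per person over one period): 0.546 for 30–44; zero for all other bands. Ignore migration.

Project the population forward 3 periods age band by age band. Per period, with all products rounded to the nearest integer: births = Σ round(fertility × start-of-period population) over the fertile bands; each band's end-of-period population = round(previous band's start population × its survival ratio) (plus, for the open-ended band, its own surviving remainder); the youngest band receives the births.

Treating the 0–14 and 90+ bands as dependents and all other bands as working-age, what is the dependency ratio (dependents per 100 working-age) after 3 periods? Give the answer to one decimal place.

66.4

After projecting period 1:
Births: 12300 × 0.546 = 6716
15–29: 7200 × 0.975 = 7020
30–44: 2850 × 0.958 = 2730
45–59: 12300 × 0.968 = 11906
60–74: 8150 × 0.98 = 7987
75–89: 10150 × 0.961 = 9754
90+: 1950 × 0.933 + 4500 × 0.642 = 1819 + 2889 = 4708
End of period: [6716, 7020, 2730, 11906, 7987, 9754, 4708]
After projecting period 2:
Births: 2730 × 0.546 = 1491
15–29: 6716 × 0.975 = 6548
30–44: 7020 × 0.958 = 6725
45–59: 2730 × 0.968 = 2643
60–74: 11906 × 0.98 = 11668
75–89: 7987 × 0.961 = 7676
90+: 9754 × 0.933 + 4708 × 0.642 = 9100 + 3023 = 12123
End of period: [1491, 6548, 6725, 2643, 11668, 7676, 12123]
After projecting period 3:
Births: 6725 × 0.546 = 3672
15–29: 1491 × 0.975 = 1454
30–44: 6548 × 0.958 = 6273
45–59: 6725 × 0.968 = 6510
60–74: 2643 × 0.98 = 2590
75–89: 11668 × 0.961 = 11213
90+: 7676 × 0.933 + 12123 × 0.642 = 7162 + 7783 = 14945
End of period: [3672, 1454, 6273, 6510, 2590, 11213, 14945]
Dependents (band 0–14 + band 90+) = 3672 + 14945 = 18617; working-age = 28040; ratio = 18617/28040 × 100 = 66.4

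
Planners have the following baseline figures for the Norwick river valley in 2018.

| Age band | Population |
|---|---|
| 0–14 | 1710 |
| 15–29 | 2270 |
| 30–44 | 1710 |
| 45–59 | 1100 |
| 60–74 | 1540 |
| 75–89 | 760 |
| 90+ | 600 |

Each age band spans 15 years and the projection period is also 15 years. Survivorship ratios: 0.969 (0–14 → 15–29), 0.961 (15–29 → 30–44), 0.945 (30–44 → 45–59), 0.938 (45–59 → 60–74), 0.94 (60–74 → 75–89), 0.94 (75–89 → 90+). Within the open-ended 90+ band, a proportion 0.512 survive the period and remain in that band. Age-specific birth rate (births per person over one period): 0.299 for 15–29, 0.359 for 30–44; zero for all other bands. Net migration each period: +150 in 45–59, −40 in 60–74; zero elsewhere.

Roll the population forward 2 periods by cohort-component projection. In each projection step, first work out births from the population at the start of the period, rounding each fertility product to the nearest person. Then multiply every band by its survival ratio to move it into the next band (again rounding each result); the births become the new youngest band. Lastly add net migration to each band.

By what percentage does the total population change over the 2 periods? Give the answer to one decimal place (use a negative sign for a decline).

11.1

(Groups numbered youngest = 1 to oldest = 7.)
Period 1.
Births: 2270 * 0.299 = 679, 1710 * 0.359 = 614 — total 1293
Group 2: 1710 * 0.969 = 1657
Group 3: 2270 * 0.961 = 2181
Group 4: 1710 * 0.945 = 1616
Group 5: 1100 * 0.938 = 1032
Group 6: 1540 * 0.94 = 1448
Group 7: 760 * 0.94 + 600 * 0.512 = 714 + 307 = 1021
Net migration: Group 4 + 150 → 1766; Group 5 − 40 → 992
Giving 1293 / 1657 / 2181 / 1766 / 992 / 1448 / 1021.
Period 2.
Births: 1657 * 0.299 = 495, 2181 * 0.359 = 783 — total 1278
Group 2: 1293 * 0.969 = 1253
Group 3: 1657 * 0.961 = 1592
Group 4: 2181 * 0.945 = 2061
Group 5: 1766 * 0.938 = 1657
Group 6: 992 * 0.94 = 932
Group 7: 1448 * 0.94 + 1021 * 0.512 = 1361 + 523 = 1884
Net migration: Group 4 + 150 → 2211; Group 5 − 40 → 1617
Giving 1278 / 1253 / 1592 / 2211 / 1617 / 932 / 1884.
Total: 9690 → 10767; change = 1077; percentage change = 11.1%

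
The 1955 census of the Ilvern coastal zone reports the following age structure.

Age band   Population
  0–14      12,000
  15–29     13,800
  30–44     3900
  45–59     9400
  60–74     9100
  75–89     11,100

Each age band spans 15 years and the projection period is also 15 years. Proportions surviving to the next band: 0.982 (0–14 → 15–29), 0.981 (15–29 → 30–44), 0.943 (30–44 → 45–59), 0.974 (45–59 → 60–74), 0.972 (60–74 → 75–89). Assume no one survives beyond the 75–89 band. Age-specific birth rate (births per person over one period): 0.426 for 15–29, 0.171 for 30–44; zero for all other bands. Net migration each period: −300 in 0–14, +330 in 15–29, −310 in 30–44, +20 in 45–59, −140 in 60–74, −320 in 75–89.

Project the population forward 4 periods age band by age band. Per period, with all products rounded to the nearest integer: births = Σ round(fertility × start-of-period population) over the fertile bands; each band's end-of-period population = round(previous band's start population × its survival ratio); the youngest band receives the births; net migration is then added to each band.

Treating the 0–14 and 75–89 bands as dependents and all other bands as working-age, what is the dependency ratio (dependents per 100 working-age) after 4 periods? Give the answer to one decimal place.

54.8

Call the groups 1 to 6, youngest first.
After projecting period 1:
Births: 13800 × 0.426 = 5879  |  3900 × 0.171 = 667 — total 6546
Group 2: 12000 × 0.982 = 11784
Group 3: 13800 × 0.981 = 13538
Group 4: 3900 × 0.943 = 3678
Group 5: 9400 × 0.974 = 9156
Group 6: 9100 × 0.972 = 8845
Net migration: Group 1 − 300 → 6246; Group 2 + 330 → 12114; Group 3 − 310 → 13228; Group 4 + 20 → 3698; Group 5 − 140 → 9016; Group 6 − 320 → 8525
End of period: [6246, 12114, 13228, 3698, 9016, 8525]
After projecting period 2:
Births: 12114 × 0.426 = 5161  |  13228 × 0.171 = 2262 — total 7423
Group 2: 6246 × 0.982 = 6134
Group 3: 12114 × 0.981 = 11884
Group 4: 13228 × 0.943 = 12474
Group 5: 3698 × 0.974 = 3602
Group 6: 9016 × 0.972 = 8764
Net migration: Group 1 − 300 → 7123; Group 2 + 330 → 6464; Group 3 − 310 → 11574; Group 4 + 20 → 12494; Group 5 − 140 → 3462; Group 6 − 320 → 8444
End of period: [7123, 6464, 11574, 12494, 3462, 8444]
After projecting period 3:
Births: 6464 × 0.426 = 2754  |  11574 × 0.171 = 1979 — total 4733
Group 2: 7123 × 0.982 = 6995
Group 3: 6464 × 0.981 = 6341
Group 4: 11574 × 0.943 = 10914
Group 5: 12494 × 0.974 = 12169
Group 6: 3462 × 0.972 = 3365
Net migration: Group 1 − 300 → 4433; Group 2 + 330 → 7325; Group 3 − 310 → 6031; Group 4 + 20 → 10934; Group 5 − 140 → 12029; Group 6 − 320 → 3045
End of period: [4433, 7325, 6031, 10934, 12029, 3045]
After projecting period 4:
Births: 7325 × 0.426 = 3120  |  6031 × 0.171 = 1031 — total 4151
Group 2: 4433 × 0.982 = 4353
Group 3: 7325 × 0.981 = 7186
Group 4: 6031 × 0.943 = 5687
Group 5: 10934 × 0.974 = 10650
Group 6: 12029 × 0.972 = 11692
Net migration: Group 1 − 300 → 3851; Group 2 + 330 → 4683; Group 3 − 310 → 6876; Group 4 + 20 → 5707; Group 5 − 140 → 10510; Group 6 − 320 → 11372
End of period: [3851, 4683, 6876, 5707, 10510, 11372]
Dependents (band 0–14 + band 75–89) = 3851 + 11372 = 15223; working-age = 27776; ratio = 15223/27776 × 100 = 54.8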